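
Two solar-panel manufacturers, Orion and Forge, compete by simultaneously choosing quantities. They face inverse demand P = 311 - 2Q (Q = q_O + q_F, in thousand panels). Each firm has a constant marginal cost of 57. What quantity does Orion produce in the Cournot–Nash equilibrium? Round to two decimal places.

42.33

A representative firm's profit is π_i = q_i(311 - 2Q) - 57q_i.
Setting ∂π_i/∂q_i = 0 with rivals' quantities fixed: 254 - 4q_i - 2q_j = 0.
By symmetry each firm produces the same amount; substituting q_j = q_i yields q_i = 254/6 = 127/3.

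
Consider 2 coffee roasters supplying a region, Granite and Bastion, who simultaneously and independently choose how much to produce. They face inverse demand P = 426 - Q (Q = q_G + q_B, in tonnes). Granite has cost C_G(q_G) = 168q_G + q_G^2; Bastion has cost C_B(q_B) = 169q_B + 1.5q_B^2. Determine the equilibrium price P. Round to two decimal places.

Granite's profit: π_G = (426 - Q)q_G - (168q_G + q_G²). Setting ∂π_G/∂q_G = 0: 258 - 4q_G - (q_B) = 0.
Bastion's first-order condition: 257 - 5q_B - (q_G) = 0.
Rearranging gives the reaction functions q_G = (258 - q_B)/4 and q_B = (257 - q_G)/5.
Substituting one into the other gives q_G = 1033/19 and q_B = 770/19.
Total output Q = 1803/19, so price P = 426 - 1803/19 = 331.1053.

331.11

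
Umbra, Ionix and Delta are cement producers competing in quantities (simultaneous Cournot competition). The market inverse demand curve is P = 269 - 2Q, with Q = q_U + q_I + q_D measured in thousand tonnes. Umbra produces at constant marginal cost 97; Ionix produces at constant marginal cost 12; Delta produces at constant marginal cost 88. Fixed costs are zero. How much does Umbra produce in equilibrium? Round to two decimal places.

9.75

Umbra's profit: π_U = (269 - 2Q)q_U - (97q_U). Setting ∂π_U/∂q_U = 0: 172 - 4q_U - 2(q_I + q_D) = 0.
Ionix's first-order condition: 257 - 4q_I - 2(q_U + q_D) = 0.
Delta's profit: π_D = (269 - 2Q)q_D - (88q_D). Setting ∂π_D/∂q_D = 0: 181 - 4q_D - 2(q_U + q_I) = 0.
Adding the 3 conditions: 610 − 4Q − 4Q = 0, i.e. Q = 305/4.
Back-substituting: q_U = (172 − 305/2)/2 = 39/4, q_I = (257 − 305/2)/2 = 209/4, q_D = (181 − 305/2)/2 = 57/4.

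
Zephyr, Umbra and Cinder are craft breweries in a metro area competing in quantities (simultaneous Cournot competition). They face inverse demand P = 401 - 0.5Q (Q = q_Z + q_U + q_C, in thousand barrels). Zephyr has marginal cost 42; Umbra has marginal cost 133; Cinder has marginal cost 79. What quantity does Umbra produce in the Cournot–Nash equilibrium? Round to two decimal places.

Zephyr's profit: π_Z = (401 - 0.5Q)q_Z - (42q_Z). Setting ∂π_Z/∂q_Z = 0: 359 - q_Z - (1/2)(q_U + q_C) = 0.
Umbra's first-order condition: 268 - q_U - (1/2)(q_Z + q_C) = 0.
Cinder's first-order condition: 322 - q_C - (1/2)(q_Z + q_U) = 0.
Adding the 3 first-order conditions: 949 − 2Q = 0, so Q = 949/2.
Back-substituting: q_Z = (359 − 949/4)/(1/2) = 487/2, q_U = (268 − 949/4)/(1/2) = 123/2, q_C = (322 − 949/4)/(1/2) = 339/2.

61.50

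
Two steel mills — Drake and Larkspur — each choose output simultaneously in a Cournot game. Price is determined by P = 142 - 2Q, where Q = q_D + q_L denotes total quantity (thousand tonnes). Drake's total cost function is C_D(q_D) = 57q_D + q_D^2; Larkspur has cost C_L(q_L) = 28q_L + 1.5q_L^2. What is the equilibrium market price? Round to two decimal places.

95.63

Drake's profit: π_D = (142 - 2Q)q_D - (57q_D + q_D²). Setting ∂π_D/∂q_D = 0: 85 - 6q_D - 2(q_L) = 0.
Larkspur's profit: π_L = (142 - 2Q)q_L - (28q_L + (3/2)q_L²). Setting ∂π_L/∂q_L = 0: 114 - 7q_L - 2(q_D) = 0.
So q_D = (85 - 2q_L)/6 and q_L = (114 - 2q_D)/7.
Solving the pair: q_D = 367/38, q_L = 257/19.
Total output Q = 881/38, so price P = 142 - 2·(881/38) = 1817/19.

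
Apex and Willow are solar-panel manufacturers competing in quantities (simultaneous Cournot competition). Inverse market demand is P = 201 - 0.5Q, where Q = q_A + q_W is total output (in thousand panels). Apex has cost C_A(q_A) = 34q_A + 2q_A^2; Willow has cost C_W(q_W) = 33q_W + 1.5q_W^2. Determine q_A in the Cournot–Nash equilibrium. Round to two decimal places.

29.57

Apex's profit: π_A = (201 - 0.5Q)q_A - (34q_A + 2q_A²). Setting ∂π_A/∂q_A = 0: 167 - 5q_A - (1/2)(q_W) = 0.
Willow's first-order condition: 168 - 4q_W - (1/2)(q_A) = 0.
Best responses: q_A = (167 - (1/2)q_W)/5, q_W = (168 - (1/2)q_A)/4.
Solving the pair: q_A = 29.5696, q_W = 38.3038.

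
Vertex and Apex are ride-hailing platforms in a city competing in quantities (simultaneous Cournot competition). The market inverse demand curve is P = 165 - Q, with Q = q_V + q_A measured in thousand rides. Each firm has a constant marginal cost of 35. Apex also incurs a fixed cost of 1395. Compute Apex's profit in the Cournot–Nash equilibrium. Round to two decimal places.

A representative firm's profit is π_i = q_i(165 - Q) - 35q_i.
Setting ∂π_i/∂q_i = 0 with rivals' quantities fixed: 130 - 2q_i - q_j = 0.
By symmetry each firm produces the same amount; substituting q_j = q_i yields q_i = 130/3.
Price P = 165 - 260/3 = 235/3.
Apex's profit: (235/3 - 35)·(130/3) - 1395 = 482.7778.

482.78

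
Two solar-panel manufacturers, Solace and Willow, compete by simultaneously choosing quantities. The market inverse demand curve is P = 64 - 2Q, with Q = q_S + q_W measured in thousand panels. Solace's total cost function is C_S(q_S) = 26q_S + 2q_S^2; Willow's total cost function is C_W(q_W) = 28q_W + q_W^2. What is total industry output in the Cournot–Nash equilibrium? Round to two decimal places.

Solace's profit: π_S = (64 - 2Q)q_S - (26q_S + 2q_S²). Setting ∂π_S/∂q_S = 0: 38 - 8q_S - 2(q_W) = 0.
Willow's first-order condition: 36 - 6q_W - 2(q_S) = 0.
Best responses: q_S = (38 - 2q_W)/8, q_W = (36 - 2q_S)/6.
Solving the pair: q_S = 39/11, q_W = 53/11.
Total output Q = 39/11 + 53/11 = 92/11.

8.36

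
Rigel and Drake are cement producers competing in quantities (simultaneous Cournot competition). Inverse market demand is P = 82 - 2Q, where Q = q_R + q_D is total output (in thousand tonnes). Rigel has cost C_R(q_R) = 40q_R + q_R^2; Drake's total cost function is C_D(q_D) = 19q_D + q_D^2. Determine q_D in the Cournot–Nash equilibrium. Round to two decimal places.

Rigel's profit: π_R = (82 - 2Q)q_R - (40q_R + q_R²). Setting ∂π_R/∂q_R = 0: 42 - 6q_R - 2(q_D) = 0.
Drake's profit: π_D = (82 - 2Q)q_D - (19q_D + q_D²). Setting ∂π_D/∂q_D = 0: 63 - 6q_D - 2(q_R) = 0.
Rearranging gives the reaction functions q_R = (42 - 2q_D)/6 and q_D = (63 - 2q_R)/6.
Substituting one into the other gives q_R = 63/16 and q_D = 147/16.

9.19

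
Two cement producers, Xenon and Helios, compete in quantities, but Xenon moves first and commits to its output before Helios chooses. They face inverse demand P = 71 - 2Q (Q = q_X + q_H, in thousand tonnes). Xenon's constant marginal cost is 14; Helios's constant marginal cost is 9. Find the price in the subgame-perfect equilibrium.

The follower Helios best-responds to any q_X: π_H = (71 - 2Q)q_H - 9q_H.
∂π_H/∂q_H = 62 - 2q_X - 4q_H = 0 gives the reaction function q_H = (62 - 2q_X)/4.
The leader anticipates this reaction. Substituting into P = 71 - 2Q gives P = 40 - q_X, so π_X = (40 - q_X)q_X - 14q_X.
Maximising: ∂π_X/∂q_X = 26 - 2q_X = 0, giving q_X = 13.
Then q_H = (62 - 2·13)/4 = 9.
Total output Q = 22, so price P = 71 - 2·22 = 27.

27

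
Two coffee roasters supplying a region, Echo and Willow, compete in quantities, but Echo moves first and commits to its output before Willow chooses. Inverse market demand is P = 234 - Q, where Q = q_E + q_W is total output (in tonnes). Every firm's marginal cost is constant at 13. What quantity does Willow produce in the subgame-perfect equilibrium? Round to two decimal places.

55.25

The follower Willow best-responds to any q_E: π_W = (234 - Q)q_W - 13q_W.
Setting the follower's marginal profit to zero, 221 - q_E - 2q_W = 0, i.e. q_W = (221 - q_E)/2.
The leader anticipates this reaction. Substituting into P = 234 - Q gives P = 247/2 - (1/2)q_E, so π_E = (247/2 - (1/2)q_E)q_E - 13q_E.
Leader FOC: 221/2 - q_E = 0, so q_E = 221/2.
Then q_W = (221 - 221/2)/2 = 221/4.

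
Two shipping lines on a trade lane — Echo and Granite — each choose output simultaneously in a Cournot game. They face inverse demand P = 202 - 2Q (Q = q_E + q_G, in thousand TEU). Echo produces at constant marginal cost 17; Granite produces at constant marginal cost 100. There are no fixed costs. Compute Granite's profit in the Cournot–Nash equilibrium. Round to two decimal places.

Echo's profit: π_E = (202 - 2Q)q_E - (17q_E). Setting ∂π_E/∂q_E = 0: 185 - 4q_E - 2(q_G) = 0.
Granite's first-order condition: 102 - 4q_G - 2(q_E) = 0.
Best responses: q_E = (185 - 2q_G)/4, q_G = (102 - 2q_E)/4.
Solving the pair: q_E = 134/3, q_G = 19/6.
Price P = 202 - 2·(287/6) = 319/3.
Granite's profit: (319/3 - 100)·(19/6) = 361/18.

20.06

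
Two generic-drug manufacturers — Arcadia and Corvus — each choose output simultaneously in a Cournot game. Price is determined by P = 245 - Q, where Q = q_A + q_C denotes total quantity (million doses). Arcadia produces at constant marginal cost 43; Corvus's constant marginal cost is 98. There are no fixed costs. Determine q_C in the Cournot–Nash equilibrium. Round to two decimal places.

30.67

Arcadia's profit: π_A = (245 - Q)q_A - (43q_A). Setting ∂π_A/∂q_A = 0: 202 - 2q_A - (q_C) = 0.
Corvus's first-order condition: 147 - 2q_C - (q_A) = 0.
So q_A = (202 - q_C)/2 and q_C = (147 - q_A)/2.
Solving the pair: q_A = 257/3, q_C = 92/3.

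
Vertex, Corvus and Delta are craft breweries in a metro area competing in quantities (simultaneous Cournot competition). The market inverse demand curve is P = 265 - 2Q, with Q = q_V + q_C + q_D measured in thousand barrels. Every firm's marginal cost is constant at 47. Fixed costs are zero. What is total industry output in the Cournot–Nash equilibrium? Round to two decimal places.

81.75

Each firm earns π_i = (265 - 2Q)q_i - 47q_i.
First-order condition (treating rivals' output as given): 218 - 4q_i - 2·Σ_{j≠i} q_j = 0.
By symmetry each firm produces the same amount; substituting Σ_{j≠i} q_j = 2q_i yields q_i = 218/8 = 109/4.
Total output Q = 109/4 + 109/4 + 109/4 = 327/4.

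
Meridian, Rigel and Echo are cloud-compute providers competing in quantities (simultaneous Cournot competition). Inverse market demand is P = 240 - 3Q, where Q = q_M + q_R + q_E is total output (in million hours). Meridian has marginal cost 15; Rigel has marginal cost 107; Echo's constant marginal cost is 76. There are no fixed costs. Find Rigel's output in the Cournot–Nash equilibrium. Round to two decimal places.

Meridian's profit: π_M = (240 - 3Q)q_M - (15q_M). Setting ∂π_M/∂q_M = 0: 225 - 6q_M - 3(q_R + q_E) = 0.
Rigel's profit: π_R = (240 - 3Q)q_R - (107q_R). Setting ∂π_R/∂q_R = 0: 133 - 6q_R - 3(q_M + q_E) = 0.
Echo's first-order condition: 164 - 6q_E - 3(q_M + q_R) = 0.
Summing all 3 equations gives 522 − 12Q = 0, hence Q = 87/2.
Back-substituting: q_M = (225 − 261/2)/3 = 63/2, q_R = (133 − 261/2)/3 = 5/6, q_E = (164 − 261/2)/3 = 67/6.

0.83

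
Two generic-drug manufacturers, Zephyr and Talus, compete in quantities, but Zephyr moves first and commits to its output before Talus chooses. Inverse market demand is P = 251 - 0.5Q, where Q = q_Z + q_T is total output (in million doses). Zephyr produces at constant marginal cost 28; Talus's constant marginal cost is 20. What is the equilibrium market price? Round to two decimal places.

81.75

Solve by backward induction. Given q_Z, the follower Talus maximises π_T = (251 - (1/2)q_Z - (1/2)q_T)q_T - 20q_T.
∂π_T/∂q_T = 231 - (1/2)q_Z - q_T = 0 gives the reaction function q_T = (231 - (1/2)q_Z).
Zephyr substitutes q_T(q_Z) into its own profit: π_Z = q_Z(251 - (1/2)q_Z - (231 - (1/2)q_Z)/2) - 28q_Z = (271/2 - (1/4)q_Z)q_Z - 28q_Z.
Leader FOC: 215/2 - (1/2)q_Z = 0, so q_Z = 215.
Then q_T = (231 - (1/2)·215) = 247/2.
Total output Q = 677/2, so price P = 251 - (1/2)·(677/2) = 327/4.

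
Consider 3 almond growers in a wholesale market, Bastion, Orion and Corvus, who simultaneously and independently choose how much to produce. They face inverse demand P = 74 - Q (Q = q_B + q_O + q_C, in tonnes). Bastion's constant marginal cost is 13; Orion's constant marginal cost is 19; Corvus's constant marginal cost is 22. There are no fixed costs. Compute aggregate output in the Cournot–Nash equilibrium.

Bastion's profit: π_B = (74 - Q)q_B - (13q_B). Setting ∂π_B/∂q_B = 0: 61 - 2q_B - (q_O + q_C) = 0.
Orion's first-order condition: 55 - 2q_O - (q_B + q_C) = 0.
Corvus's profit: π_C = (74 - Q)q_C - (22q_C). Setting ∂π_C/∂q_C = 0: 52 - 2q_C - (q_B + q_O) = 0.
Adding the 3 conditions: 168 − 2Q − 2Q = 0, i.e. Q = 42.
Back-substituting: q_B = (61 − 42) = 19, q_O = (55 − 42) = 13, q_C = (52 − 42) = 10.
Total output Q = 19 + 13 + 10 = 42.

42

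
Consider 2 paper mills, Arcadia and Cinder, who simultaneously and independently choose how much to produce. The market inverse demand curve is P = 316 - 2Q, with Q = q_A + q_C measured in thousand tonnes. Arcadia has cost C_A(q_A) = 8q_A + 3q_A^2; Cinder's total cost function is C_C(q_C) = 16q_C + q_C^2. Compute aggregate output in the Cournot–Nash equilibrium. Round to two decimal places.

Arcadia's profit: π_A = (316 - 2Q)q_A - (8q_A + 3q_A²). Setting ∂π_A/∂q_A = 0: 308 - 10q_A - 2(q_C) = 0.
Cinder's first-order condition: 300 - 6q_C - 2(q_A) = 0.
So q_A = (308 - 2q_C)/10 and q_C = (300 - 2q_A)/6.
Solving the pair: q_A = 156/7, q_C = 298/7.
Total output Q = 156/7 + 298/7 = 454/7.

64.86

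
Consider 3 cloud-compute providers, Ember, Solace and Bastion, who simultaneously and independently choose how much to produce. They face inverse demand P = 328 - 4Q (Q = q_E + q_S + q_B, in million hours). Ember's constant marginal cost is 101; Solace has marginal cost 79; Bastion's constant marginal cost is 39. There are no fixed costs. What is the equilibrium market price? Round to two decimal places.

Ember's profit: π_E = (328 - 4Q)q_E - (101q_E). Setting ∂π_E/∂q_E = 0: 227 - 8q_E - 4(q_S + q_B) = 0.
Solace's first-order condition: 249 - 8q_S - 4(q_E + q_B) = 0.
Bastion's profit: π_B = (328 - 4Q)q_B - (39q_B). Setting ∂π_B/∂q_B = 0: 289 - 8q_B - 4(q_E + q_S) = 0.
Adding the 3 conditions: 765 − 8Q − 8Q = 0, i.e. Q = 765/16.
Back-substituting: q_E = (227 − 765/4)/4 = 143/16, q_S = (249 − 765/4)/4 = 231/16, q_B = (289 − 765/4)/4 = 391/16.
Total output Q = 765/16, so price P = 328 - 4·(765/16) = 547/4.

136.75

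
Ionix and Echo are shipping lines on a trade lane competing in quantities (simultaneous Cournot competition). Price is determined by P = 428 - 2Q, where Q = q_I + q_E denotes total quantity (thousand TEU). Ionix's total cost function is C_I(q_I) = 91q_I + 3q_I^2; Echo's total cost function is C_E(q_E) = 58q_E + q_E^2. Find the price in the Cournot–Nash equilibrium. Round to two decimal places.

274.14

Ionix's profit: π_I = (428 - 2Q)q_I - (91q_I + 3q_I²). Setting ∂π_I/∂q_I = 0: 337 - 10q_I - 2(q_E) = 0.
Echo's first-order condition: 370 - 6q_E - 2(q_I) = 0.
So q_I = (337 - 2q_E)/10 and q_E = (370 - 2q_I)/6.
Substituting one into the other gives q_I = 641/28 and q_E = 1513/28.
Total output Q = 1077/14, so price P = 428 - 2·(1077/14) = 1919/7.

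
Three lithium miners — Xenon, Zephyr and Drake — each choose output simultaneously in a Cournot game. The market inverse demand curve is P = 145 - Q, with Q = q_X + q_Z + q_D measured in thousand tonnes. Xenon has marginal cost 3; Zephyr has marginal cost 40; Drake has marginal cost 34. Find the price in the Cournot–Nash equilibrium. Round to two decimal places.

Xenon's profit: π_X = (145 - Q)q_X - (3q_X). Setting ∂π_X/∂q_X = 0: 142 - 2q_X - (q_Z + q_D) = 0.
Zephyr's profit: π_Z = (145 - Q)q_Z - (40q_Z). Setting ∂π_Z/∂q_Z = 0: 105 - 2q_Z - (q_X + q_D) = 0.
Drake's first-order condition: 111 - 2q_D - (q_X + q_Z) = 0.
Adding the 3 conditions: 358 − 2Q − 2Q = 0, i.e. Q = 179/2.
Back-substituting: q_X = (142 − 179/2) = 105/2, q_Z = (105 − 179/2) = 31/2, q_D = (111 − 179/2) = 43/2.
Total output Q = 179/2, so price P = 145 - 179/2 = 111/2.

55.50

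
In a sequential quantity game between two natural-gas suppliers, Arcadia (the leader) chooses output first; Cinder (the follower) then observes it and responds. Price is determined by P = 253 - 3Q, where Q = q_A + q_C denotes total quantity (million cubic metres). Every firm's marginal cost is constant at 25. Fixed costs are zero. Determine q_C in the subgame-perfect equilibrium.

19

The follower Cinder best-responds to any q_A: π_C = (253 - 3Q)q_C - 25q_C.
Setting the follower's marginal profit to zero, 228 - 3q_A - 6q_C = 0, i.e. q_C = (228 - 3q_A)/6.
Arcadia substitutes q_C(q_A) into its own profit: π_A = q_A(253 - 3q_A - (228 - 3q_A)/2) - 25q_A = (139 - (3/2)q_A)q_A - 25q_A.
The leader's first-order condition 114 - 3q_A = 0 yields q_A = 38.
Then q_C = (228 - 3·38)/6 = 19.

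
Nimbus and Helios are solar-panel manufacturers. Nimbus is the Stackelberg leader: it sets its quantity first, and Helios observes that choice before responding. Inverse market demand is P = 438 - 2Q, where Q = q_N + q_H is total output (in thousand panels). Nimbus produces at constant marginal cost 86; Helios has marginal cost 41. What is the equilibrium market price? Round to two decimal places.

162.75

Solve by backward induction. Given q_N, the follower Helios maximises π_H = (438 - 2q_N - 2q_H)q_H - 41q_H.
∂π_H/∂q_H = 397 - 2q_N - 4q_H = 0 gives the reaction function q_H = (397 - 2q_N)/4.
Nimbus substitutes q_H(q_N) into its own profit: π_N = q_N(438 - 2q_N - (397 - 2q_N)/2) - 86q_N = (479/2 - q_N)q_N - 86q_N.
Leader FOC: 307/2 - 2q_N = 0, so q_N = 307/4.
Then q_H = (397 - 2·(307/4))/4 = 487/8.
Total output Q = 1101/8, so price P = 438 - 2·(1101/8) = 651/4.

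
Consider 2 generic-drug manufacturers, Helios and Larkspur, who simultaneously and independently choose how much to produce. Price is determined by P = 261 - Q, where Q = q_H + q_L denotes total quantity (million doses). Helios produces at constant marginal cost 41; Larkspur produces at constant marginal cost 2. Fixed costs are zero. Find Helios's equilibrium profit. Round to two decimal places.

Helios's profit: π_H = (261 - Q)q_H - (41q_H). Setting ∂π_H/∂q_H = 0: 220 - 2q_H - (q_L) = 0.
Larkspur's profit: π_L = (261 - Q)q_L - (2q_L). Setting ∂π_L/∂q_L = 0: 259 - 2q_L - (q_H) = 0.
Best responses: q_H = (220 - q_L)/2, q_L = (259 - q_H)/2.
Solving the pair: q_H = 181/3, q_L = 298/3.
Price P = 261 - 479/3 = 304/3.
Helios's profit: (304/3 - 41)·(181/3) = 3640.1111.

3640.11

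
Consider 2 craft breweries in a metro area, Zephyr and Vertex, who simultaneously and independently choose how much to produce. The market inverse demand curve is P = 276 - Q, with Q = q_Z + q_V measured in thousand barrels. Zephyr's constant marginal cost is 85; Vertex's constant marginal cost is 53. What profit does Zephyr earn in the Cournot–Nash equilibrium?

Zephyr's profit: π_Z = (276 - Q)q_Z - (85q_Z). Setting ∂π_Z/∂q_Z = 0: 191 - 2q_Z - (q_V) = 0.
Vertex's profit: π_V = (276 - Q)q_V - (53q_V). Setting ∂π_V/∂q_V = 0: 223 - 2q_V - (q_Z) = 0.
Rearranging gives the reaction functions q_Z = (191 - q_V)/2 and q_V = (223 - q_Z)/2.
Substituting one into the other gives q_Z = 53 and q_V = 85.
Price P = 276 - 138 = 138.
Zephyr's profit: (138 - 85)·53 = 2809.

2809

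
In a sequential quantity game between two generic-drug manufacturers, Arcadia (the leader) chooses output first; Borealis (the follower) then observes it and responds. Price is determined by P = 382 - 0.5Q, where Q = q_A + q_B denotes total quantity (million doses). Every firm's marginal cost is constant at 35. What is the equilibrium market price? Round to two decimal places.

121.75

Solve by backward induction. Given q_A, the follower Borealis maximises π_B = (382 - (1/2)q_A - (1/2)q_B)q_B - 35q_B.
Setting the follower's marginal profit to zero, 347 - (1/2)q_A - q_B = 0, i.e. q_B = (347 - (1/2)q_A).
Arcadia substitutes q_B(q_A) into its own profit: π_A = q_A(382 - (1/2)q_A - (347 - (1/2)q_A)/2) - 35q_A = (417/2 - (1/4)q_A)q_A - 35q_A.
Maximising: ∂π_A/∂q_A = 347/2 - (1/2)q_A = 0, giving q_A = 347.
Then q_B = (347 - (1/2)·347) = 347/2.
Total output Q = 1041/2, so price P = 382 - (1/2)·(1041/2) = 487/4.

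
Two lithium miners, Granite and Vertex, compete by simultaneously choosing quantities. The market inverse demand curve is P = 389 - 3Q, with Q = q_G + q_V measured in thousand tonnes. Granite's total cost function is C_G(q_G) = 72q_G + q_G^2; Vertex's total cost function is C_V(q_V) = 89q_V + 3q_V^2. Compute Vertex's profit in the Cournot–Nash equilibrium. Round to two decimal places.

1664.37

Granite's profit: π_G = (389 - 3Q)q_G - (72q_G + q_G²). Setting ∂π_G/∂q_G = 0: 317 - 8q_G - 3(q_V) = 0.
Vertex's profit: π_V = (389 - 3Q)q_V - (89q_V + 3q_V²). Setting ∂π_V/∂q_V = 0: 300 - 12q_V - 3(q_G) = 0.
So q_G = (317 - 3q_V)/8 and q_V = (300 - 3q_G)/12.
Substituting one into the other gives q_G = 968/29 and q_V = 483/29.
Price P = 389 - 3·(1451/29) = 238.8966.
Vertex's profit: 238.8966·(483/29) - 89·(483/29) - 3(483/29)² = 1664.3686.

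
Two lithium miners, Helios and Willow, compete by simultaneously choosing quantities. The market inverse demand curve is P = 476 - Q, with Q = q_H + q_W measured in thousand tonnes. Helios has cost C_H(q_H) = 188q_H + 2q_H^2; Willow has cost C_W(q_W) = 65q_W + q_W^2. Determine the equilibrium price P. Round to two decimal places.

349.09

Helios's profit: π_H = (476 - Q)q_H - (188q_H + 2q_H²). Setting ∂π_H/∂q_H = 0: 288 - 6q_H - (q_W) = 0.
Willow's profit: π_W = (476 - Q)q_W - (65q_W + q_W²). Setting ∂π_W/∂q_W = 0: 411 - 4q_W - (q_H) = 0.
So q_H = (288 - q_W)/6 and q_W = (411 - q_H)/4.
Substituting one into the other gives q_H = 741/23 and q_W = 94.6957.
Total output Q = 126.9130, so price P = 476 - 126.9130 = 349.0870.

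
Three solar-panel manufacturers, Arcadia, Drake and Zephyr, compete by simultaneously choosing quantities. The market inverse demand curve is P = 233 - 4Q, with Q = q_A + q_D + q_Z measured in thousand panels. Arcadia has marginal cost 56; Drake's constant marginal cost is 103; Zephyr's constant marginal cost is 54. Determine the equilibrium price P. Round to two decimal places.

111.50

Arcadia's profit: π_A = (233 - 4Q)q_A - (56q_A). Setting ∂π_A/∂q_A = 0: 177 - 8q_A - 4(q_D + q_Z) = 0.
Drake's profit: π_D = (233 - 4Q)q_D - (103q_D). Setting ∂π_D/∂q_D = 0: 130 - 8q_D - 4(q_A + q_Z) = 0.
Zephyr's first-order condition: 179 - 8q_Z - 4(q_A + q_D) = 0.
Adding the 3 first-order conditions: 486 − 16Q = 0, so Q = 243/8.
Back-substituting: q_A = (177 − 243/2)/4 = 111/8, q_D = (130 − 243/2)/4 = 17/8, q_Z = (179 − 243/2)/4 = 115/8.
Total output Q = 243/8, so price P = 233 - 4·(243/8) = 223/2.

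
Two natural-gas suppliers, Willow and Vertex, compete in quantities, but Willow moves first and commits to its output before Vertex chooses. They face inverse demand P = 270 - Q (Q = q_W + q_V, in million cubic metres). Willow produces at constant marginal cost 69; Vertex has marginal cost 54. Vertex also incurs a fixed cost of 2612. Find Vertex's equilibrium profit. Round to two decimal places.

The follower Vertex best-responds to any q_W: π_V = (270 - Q)q_V - 54q_V.
Follower FOC: 216 - q_W - 2q_V = 0, so q_V(q_W) = (216 - q_W)/2.
Willow substitutes q_V(q_W) into its own profit: π_W = q_W(270 - q_W - (216 - q_W)/2) - 69q_W = (162 - (1/2)q_W)q_W - 69q_W.
Leader FOC: 93 - q_W = 0, so q_W = 93.
Then q_V = (216 - 93)/2 = 123/2.
Price P = 270 - 309/2 = 231/2.
Vertex's profit: (231/2 - 54)·(123/2) - 2612 = 1170.2500.

1170.25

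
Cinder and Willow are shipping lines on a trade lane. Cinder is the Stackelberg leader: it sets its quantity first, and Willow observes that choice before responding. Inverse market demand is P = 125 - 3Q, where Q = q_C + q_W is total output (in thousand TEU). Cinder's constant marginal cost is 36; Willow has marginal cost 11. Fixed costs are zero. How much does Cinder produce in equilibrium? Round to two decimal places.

Solve by backward induction. Given q_C, the follower Willow maximises π_W = (125 - 3q_C - 3q_W)q_W - 11q_W.
Follower FOC: 114 - 3q_C - 6q_W = 0, so q_W(q_C) = (114 - 3q_C)/6.
Cinder substitutes q_W(q_C) into its own profit: π_C = q_C(125 - 3q_C - (114 - 3q_C)/2) - 36q_C = (68 - (3/2)q_C)q_C - 36q_C.
The leader's first-order condition 32 - 3q_C = 0 yields q_C = 32/3.
Then q_W = (114 - 3·(32/3))/6 = 41/3.

10.67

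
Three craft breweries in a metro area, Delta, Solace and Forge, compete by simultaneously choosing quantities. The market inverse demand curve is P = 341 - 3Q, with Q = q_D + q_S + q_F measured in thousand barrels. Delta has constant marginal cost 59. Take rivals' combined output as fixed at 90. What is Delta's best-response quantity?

With rivals' combined output fixed at 90, Delta's profit is π_D = (341 - 3·90 - 3q_D)q_D - (59q_D) = (71 - 3q_D)q_D - (59q_D).
∂π_D/∂q_D = 12 - 6q_D = 0, so q_D = 2.

2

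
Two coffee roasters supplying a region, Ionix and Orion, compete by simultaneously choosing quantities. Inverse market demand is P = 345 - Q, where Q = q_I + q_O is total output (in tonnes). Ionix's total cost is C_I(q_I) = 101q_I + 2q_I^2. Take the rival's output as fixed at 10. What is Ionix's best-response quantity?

With the rival's output fixed at 10, Ionix's profit is π_I = (345 - 10 - q_I)q_I - (101q_I + 2q_I²) = (335 - q_I)q_I - (101q_I + 2q_I²).
∂π_I/∂q_I = 234 - 6q_I = 0, so q_I = 39.

39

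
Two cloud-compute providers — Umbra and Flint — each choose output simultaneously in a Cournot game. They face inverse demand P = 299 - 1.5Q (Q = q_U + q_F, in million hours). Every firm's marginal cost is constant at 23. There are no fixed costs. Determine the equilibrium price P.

115

A representative firm's profit is π_i = q_i(299 - 1.5Q) - 23q_i.
First-order condition (treating rivals' output as given): 276 - 3q_i - (3/2)q_j = 0.
By symmetry each firm produces the same amount; substituting q_j = q_i yields q_i = 276/(9/2) = 184/3.
Total output Q = 368/3, so price P = 299 - (3/2)·(368/3) = 115.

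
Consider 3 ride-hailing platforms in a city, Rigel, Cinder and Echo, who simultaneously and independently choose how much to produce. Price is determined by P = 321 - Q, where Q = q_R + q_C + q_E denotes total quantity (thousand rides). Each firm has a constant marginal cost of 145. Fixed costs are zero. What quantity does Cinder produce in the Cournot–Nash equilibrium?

Each firm earns π_i = (321 - Q)q_i - 145q_i.
Setting ∂π_i/∂q_i = 0 with rivals' quantities fixed: 176 - 2q_i - Σ_{j≠i} q_j = 0.
By symmetry each firm produces the same amount; substituting Σ_{j≠i} q_j = 2q_i yields q_i = 176/4 = 44.

44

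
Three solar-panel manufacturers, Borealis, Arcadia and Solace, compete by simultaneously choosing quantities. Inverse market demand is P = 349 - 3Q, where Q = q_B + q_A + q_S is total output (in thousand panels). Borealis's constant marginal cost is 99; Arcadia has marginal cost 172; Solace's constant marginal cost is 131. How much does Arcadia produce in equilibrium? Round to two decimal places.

5.25

Borealis's profit: π_B = (349 - 3Q)q_B - (99q_B). Setting ∂π_B/∂q_B = 0: 250 - 6q_B - 3(q_A + q_S) = 0.
Arcadia's profit: π_A = (349 - 3Q)q_A - (172q_A). Setting ∂π_A/∂q_A = 0: 177 - 6q_A - 3(q_B + q_S) = 0.
Solace's first-order condition: 218 - 6q_S - 3(q_B + q_A) = 0.
Summing all 3 equations gives 645 − 12Q = 0, hence Q = 215/4.
Back-substituting: q_B = (250 − 645/4)/3 = 355/12, q_A = (177 − 645/4)/3 = 21/4, q_S = (218 − 645/4)/3 = 227/12.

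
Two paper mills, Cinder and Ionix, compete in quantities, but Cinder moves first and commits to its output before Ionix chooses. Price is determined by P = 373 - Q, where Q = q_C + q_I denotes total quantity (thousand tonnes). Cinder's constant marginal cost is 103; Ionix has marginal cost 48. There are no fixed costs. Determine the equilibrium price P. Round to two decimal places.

156.75

The follower Ionix best-responds to any q_C: π_I = (373 - Q)q_I - 48q_I.
Setting the follower's marginal profit to zero, 325 - q_C - 2q_I = 0, i.e. q_I = (325 - q_C)/2.
The leader anticipates this reaction. Substituting into P = 373 - Q gives P = 421/2 - (1/2)q_C, so π_C = (421/2 - (1/2)q_C)q_C - 103q_C.
Maximising: ∂π_C/∂q_C = 215/2 - q_C = 0, giving q_C = 215/2.
Then q_I = (325 - 215/2)/2 = 435/4.
Total output Q = 865/4, so price P = 373 - 865/4 = 627/4.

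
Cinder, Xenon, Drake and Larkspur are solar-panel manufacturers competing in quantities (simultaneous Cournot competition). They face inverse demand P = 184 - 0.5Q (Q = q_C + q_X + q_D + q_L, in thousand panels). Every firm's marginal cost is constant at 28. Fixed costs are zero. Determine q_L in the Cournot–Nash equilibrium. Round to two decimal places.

A representative firm's profit is π_i = q_i(184 - 0.5Q) - 28q_i.
First-order condition (treating rivals' output as given): 156 - q_i - (1/2)·Σ_{j≠i} q_j = 0.
By symmetry each firm produces the same amount; substituting Σ_{j≠i} q_j = 3q_i yields q_i = 156/(5/2) = 312/5.

62.40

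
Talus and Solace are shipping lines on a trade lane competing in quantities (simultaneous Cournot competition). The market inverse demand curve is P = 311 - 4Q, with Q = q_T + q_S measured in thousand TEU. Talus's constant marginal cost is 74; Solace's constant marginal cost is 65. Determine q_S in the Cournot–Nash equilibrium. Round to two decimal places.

21.25

Talus's profit: π_T = (311 - 4Q)q_T - (74q_T). Setting ∂π_T/∂q_T = 0: 237 - 8q_T - 4(q_S) = 0.
Solace's first-order condition: 246 - 8q_S - 4(q_T) = 0.
Rearranging gives the reaction functions q_T = (237 - 4q_S)/8 and q_S = (246 - 4q_T)/8.
Substituting one into the other gives q_T = 19 and q_S = 85/4.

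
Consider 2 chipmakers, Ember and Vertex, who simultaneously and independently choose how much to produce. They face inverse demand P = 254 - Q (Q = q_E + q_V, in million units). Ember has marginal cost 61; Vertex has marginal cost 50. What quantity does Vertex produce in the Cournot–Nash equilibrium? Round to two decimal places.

Ember's profit: π_E = (254 - Q)q_E - (61q_E). Setting ∂π_E/∂q_E = 0: 193 - 2q_E - (q_V) = 0.
Vertex's profit: π_V = (254 - Q)q_V - (50q_V). Setting ∂π_V/∂q_V = 0: 204 - 2q_V - (q_E) = 0.
So q_E = (193 - q_V)/2 and q_V = (204 - q_E)/2.
Substituting one into the other gives q_E = 182/3 and q_V = 215/3.

71.67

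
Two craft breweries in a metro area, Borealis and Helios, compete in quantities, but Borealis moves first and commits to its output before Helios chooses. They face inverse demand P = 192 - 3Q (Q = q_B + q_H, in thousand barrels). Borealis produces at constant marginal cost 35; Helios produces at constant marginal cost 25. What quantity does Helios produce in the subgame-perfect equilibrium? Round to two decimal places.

15.58

Solve by backward induction. Given q_B, the follower Helios maximises π_H = (192 - 3q_B - 3q_H)q_H - 25q_H.
∂π_H/∂q_H = 167 - 3q_B - 6q_H = 0 gives the reaction function q_H = (167 - 3q_B)/6.
The leader anticipates this reaction. Substituting into P = 192 - 3Q gives P = 217/2 - (3/2)q_B, so π_B = (217/2 - (3/2)q_B)q_B - 35q_B.
The leader's first-order condition 147/2 - 3q_B = 0 yields q_B = 49/2.
Then q_H = (167 - 3·(49/2))/6 = 187/12.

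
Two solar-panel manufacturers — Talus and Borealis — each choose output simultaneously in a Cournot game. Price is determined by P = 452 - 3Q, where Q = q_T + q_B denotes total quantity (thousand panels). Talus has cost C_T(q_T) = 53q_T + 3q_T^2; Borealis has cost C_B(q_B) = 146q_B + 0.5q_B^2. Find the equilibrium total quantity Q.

58

Talus's profit: π_T = (452 - 3Q)q_T - (53q_T + 3q_T²). Setting ∂π_T/∂q_T = 0: 399 - 12q_T - 3(q_B) = 0.
Borealis's profit: π_B = (452 - 3Q)q_B - (146q_B + (1/2)q_B²). Setting ∂π_B/∂q_B = 0: 306 - 7q_B - 3(q_T) = 0.
Rearranging gives the reaction functions q_T = (399 - 3q_B)/12 and q_B = (306 - 3q_T)/7.
Solving the pair: q_T = 25, q_B = 33.
Total output Q = 25 + 33 = 58.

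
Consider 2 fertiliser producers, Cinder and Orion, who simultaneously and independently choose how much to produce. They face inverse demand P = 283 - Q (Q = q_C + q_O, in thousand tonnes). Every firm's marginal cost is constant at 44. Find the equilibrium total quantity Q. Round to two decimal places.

159.33

Each firm earns π_i = (283 - Q)q_i - 44q_i.
Setting ∂π_i/∂q_i = 0 with rivals' quantities fixed: 239 - 2q_i - q_j = 0.
By symmetry each firm produces the same amount; substituting q_j = q_i yields q_i = 239/3.
Total output Q = 239/3 + 239/3 = 478/3.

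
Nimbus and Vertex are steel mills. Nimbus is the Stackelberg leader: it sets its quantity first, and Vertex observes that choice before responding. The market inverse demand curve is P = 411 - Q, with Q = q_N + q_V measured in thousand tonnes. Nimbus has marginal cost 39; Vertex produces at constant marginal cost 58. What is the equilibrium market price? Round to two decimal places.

Solve by backward induction. Given q_N, the follower Vertex maximises π_V = (411 - q_N - q_V)q_V - 58q_V.
Follower FOC: 353 - q_N - 2q_V = 0, so q_V(q_N) = (353 - q_N)/2.
Nimbus substitutes q_V(q_N) into its own profit: π_N = q_N(411 - q_N - (353 - q_N)/2) - 39q_N = (469/2 - (1/2)q_N)q_N - 39q_N.
The leader's first-order condition 391/2 - q_N = 0 yields q_N = 391/2.
Then q_V = (353 - 391/2)/2 = 315/4.
Total output Q = 1097/4, so price P = 411 - 1097/4 = 547/4.

136.75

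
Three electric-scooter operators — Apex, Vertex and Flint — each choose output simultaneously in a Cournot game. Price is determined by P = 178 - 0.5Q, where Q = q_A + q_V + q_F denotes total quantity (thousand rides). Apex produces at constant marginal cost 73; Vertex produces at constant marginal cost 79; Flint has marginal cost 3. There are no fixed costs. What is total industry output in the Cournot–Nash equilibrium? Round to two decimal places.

Apex's profit: π_A = (178 - 0.5Q)q_A - (73q_A). Setting ∂π_A/∂q_A = 0: 105 - q_A - (1/2)(q_V + q_F) = 0.
Vertex's profit: π_V = (178 - 0.5Q)q_V - (79q_V). Setting ∂π_V/∂q_V = 0: 99 - q_V - (1/2)(q_A + q_F) = 0.
Flint's profit: π_F = (178 - 0.5Q)q_F - (3q_F). Setting ∂π_F/∂q_F = 0: 175 - q_F - (1/2)(q_A + q_V) = 0.
Adding the 3 conditions: 379 − Q − Q = 0, i.e. Q = 379/2.
Back-substituting: q_A = (105 − 379/4)/(1/2) = 41/2, q_V = (99 − 379/4)/(1/2) = 17/2, q_F = (175 − 379/4)/(1/2) = 321/2.
Total output Q = 41/2 + 17/2 + 321/2 = 379/2.

189.50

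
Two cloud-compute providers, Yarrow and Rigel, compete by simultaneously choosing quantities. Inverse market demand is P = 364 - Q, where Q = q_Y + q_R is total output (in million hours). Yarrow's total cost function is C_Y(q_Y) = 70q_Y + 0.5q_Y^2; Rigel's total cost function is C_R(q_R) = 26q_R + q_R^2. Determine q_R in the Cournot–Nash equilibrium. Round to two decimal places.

Yarrow's profit: π_Y = (364 - Q)q_Y - (70q_Y + (1/2)q_Y²). Setting ∂π_Y/∂q_Y = 0: 294 - 3q_Y - (q_R) = 0.
Rigel's first-order condition: 338 - 4q_R - (q_Y) = 0.
Rearranging gives the reaction functions q_Y = (294 - q_R)/3 and q_R = (338 - q_Y)/4.
Substituting one into the other gives q_Y = 838/11 and q_R = 720/11.

65.45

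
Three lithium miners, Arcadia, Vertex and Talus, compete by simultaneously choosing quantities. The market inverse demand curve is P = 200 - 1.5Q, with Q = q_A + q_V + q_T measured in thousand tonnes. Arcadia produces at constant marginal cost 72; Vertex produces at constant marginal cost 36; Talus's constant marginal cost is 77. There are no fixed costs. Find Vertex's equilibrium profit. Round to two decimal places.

2420.04

Arcadia's profit: π_A = (200 - 1.5Q)q_A - (72q_A). Setting ∂π_A/∂q_A = 0: 128 - 3q_A - (3/2)(q_V + q_T) = 0.
Vertex's first-order condition: 164 - 3q_V - (3/2)(q_A + q_T) = 0.
Talus's first-order condition: 123 - 3q_T - (3/2)(q_A + q_V) = 0.
Adding the 3 first-order conditions: 415 − 6Q = 0, so Q = 415/6.
Back-substituting: q_A = (128 − 415/4)/(3/2) = 97/6, q_V = (164 − 415/4)/(3/2) = 241/6, q_T = (123 − 415/4)/(3/2) = 77/6.
Price P = 200 - (3/2)·(415/6) = 385/4.
Vertex's profit: (385/4 - 36)·(241/6) = 2420.0417.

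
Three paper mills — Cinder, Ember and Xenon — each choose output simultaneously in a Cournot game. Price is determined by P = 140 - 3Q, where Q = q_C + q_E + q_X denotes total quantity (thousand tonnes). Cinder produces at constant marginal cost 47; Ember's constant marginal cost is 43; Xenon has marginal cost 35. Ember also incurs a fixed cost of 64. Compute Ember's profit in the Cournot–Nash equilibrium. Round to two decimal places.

116.19

Cinder's profit: π_C = (140 - 3Q)q_C - (47q_C). Setting ∂π_C/∂q_C = 0: 93 - 6q_C - 3(q_E + q_X) = 0.
Ember's profit: π_E = (140 - 3Q)q_E - (43q_E). Setting ∂π_E/∂q_E = 0: 97 - 6q_E - 3(q_C + q_X) = 0.
Xenon's profit: π_X = (140 - 3Q)q_X - (35q_X). Setting ∂π_X/∂q_X = 0: 105 - 6q_X - 3(q_C + q_E) = 0.
Adding the 3 conditions: 295 − 6Q − 6Q = 0, i.e. Q = 295/12.
Back-substituting: q_C = (93 − 295/4)/3 = 77/12, q_E = (97 − 295/4)/3 = 31/4, q_X = (105 − 295/4)/3 = 125/12.
Price P = 140 - 3·(295/12) = 265/4.
Ember's profit: (265/4 - 43)·(31/4) - 64 = 1859/16.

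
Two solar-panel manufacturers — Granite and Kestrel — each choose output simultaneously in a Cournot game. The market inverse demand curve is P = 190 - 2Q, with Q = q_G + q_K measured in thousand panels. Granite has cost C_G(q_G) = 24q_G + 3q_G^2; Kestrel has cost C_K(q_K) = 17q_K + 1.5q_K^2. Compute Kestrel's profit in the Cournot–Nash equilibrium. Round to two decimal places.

Granite's profit: π_G = (190 - 2Q)q_G - (24q_G + 3q_G²). Setting ∂π_G/∂q_G = 0: 166 - 10q_G - 2(q_K) = 0.
Kestrel's first-order condition: 173 - 7q_K - 2(q_G) = 0.
Rearranging gives the reaction functions q_G = (166 - 2q_K)/10 and q_K = (173 - 2q_G)/7.
Solving the pair: q_G = 136/11, q_K = 233/11.
Price P = 190 - 2·(369/11) = 1352/11.
Kestrel's profit: (1352/11)·(233/11) - 17·(233/11) - (3/2)(233/11)² = 1570.3430.

1570.34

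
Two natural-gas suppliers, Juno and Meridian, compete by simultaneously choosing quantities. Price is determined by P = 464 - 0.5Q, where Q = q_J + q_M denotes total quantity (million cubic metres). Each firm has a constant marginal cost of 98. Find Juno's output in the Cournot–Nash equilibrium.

244

Each firm earns π_i = (464 - 0.5Q)q_i - 98q_i.
Setting ∂π_i/∂q_i = 0 with rivals' quantities fixed: 366 - q_i - (1/2)q_j = 0.
With identical firms every q_j equals q_i, so q_j = q_i and 366 = (3/2)q_i, giving q_i = 244.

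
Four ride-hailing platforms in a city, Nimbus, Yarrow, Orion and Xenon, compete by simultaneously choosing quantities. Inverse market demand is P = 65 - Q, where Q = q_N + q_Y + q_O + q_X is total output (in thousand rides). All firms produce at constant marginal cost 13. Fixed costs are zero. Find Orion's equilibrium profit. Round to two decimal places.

108.16

Each firm earns π_i = (65 - Q)q_i - 13q_i.
First-order condition (treating rivals' output as given): 52 - 2q_i - Σ_{j≠i} q_j = 0.
With identical firms every q_j equals q_i, so Σ_{j≠i} q_j = 3q_i and 52 = 5q_i, giving q_i = 52/5.
Price P = 65 - 208/5 = 117/5.
Orion's profit: (117/5 - 13)·(52/5) = 108.1600.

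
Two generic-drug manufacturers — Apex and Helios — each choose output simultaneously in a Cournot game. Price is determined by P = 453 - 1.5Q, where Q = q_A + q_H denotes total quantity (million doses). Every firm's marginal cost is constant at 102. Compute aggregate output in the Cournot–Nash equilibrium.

156

Each firm earns π_i = (453 - 1.5Q)q_i - 102q_i.
Setting ∂π_i/∂q_i = 0 with rivals' quantities fixed: 351 - 3q_i - (3/2)q_j = 0.
With identical firms every q_j equals q_i, so q_j = q_i and 351 = (9/2)q_i, giving q_i = 78.
Total output Q = 78 + 78 = 156.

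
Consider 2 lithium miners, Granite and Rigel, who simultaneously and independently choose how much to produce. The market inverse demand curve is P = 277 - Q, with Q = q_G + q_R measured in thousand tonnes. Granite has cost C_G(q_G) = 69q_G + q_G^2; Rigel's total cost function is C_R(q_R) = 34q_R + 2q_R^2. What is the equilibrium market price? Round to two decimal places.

Granite's profit: π_G = (277 - Q)q_G - (69q_G + q_G²). Setting ∂π_G/∂q_G = 0: 208 - 4q_G - (q_R) = 0.
Rigel's profit: π_R = (277 - Q)q_R - (34q_R + 2q_R²). Setting ∂π_R/∂q_R = 0: 243 - 6q_R - (q_G) = 0.
Best responses: q_G = (208 - q_R)/4, q_R = (243 - q_G)/6.
Solving the pair: q_G = 1005/23, q_R = 764/23.
Total output Q = 1769/23, so price P = 277 - 1769/23 = 200.0870.

200.09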